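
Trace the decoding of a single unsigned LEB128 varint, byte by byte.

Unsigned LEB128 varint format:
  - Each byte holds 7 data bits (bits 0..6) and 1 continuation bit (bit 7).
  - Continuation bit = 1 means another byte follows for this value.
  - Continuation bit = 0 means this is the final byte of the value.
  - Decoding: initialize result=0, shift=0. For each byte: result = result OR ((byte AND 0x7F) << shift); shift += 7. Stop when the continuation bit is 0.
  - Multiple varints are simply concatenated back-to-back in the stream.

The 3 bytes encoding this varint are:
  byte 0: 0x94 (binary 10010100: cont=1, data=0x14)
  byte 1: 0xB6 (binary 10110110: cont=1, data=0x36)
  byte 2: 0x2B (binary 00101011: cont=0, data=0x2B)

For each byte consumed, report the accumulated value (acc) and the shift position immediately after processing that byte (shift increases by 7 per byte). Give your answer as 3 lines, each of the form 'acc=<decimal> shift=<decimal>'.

Answer: acc=20 shift=7
acc=6932 shift=14
acc=711444 shift=21

Derivation:
byte 0=0x94: payload=0x14=20, contrib = 20<<0 = 20; acc -> 20, shift -> 7
byte 1=0xB6: payload=0x36=54, contrib = 54<<7 = 6912; acc -> 6932, shift -> 14
byte 2=0x2B: payload=0x2B=43, contrib = 43<<14 = 704512; acc -> 711444, shift -> 21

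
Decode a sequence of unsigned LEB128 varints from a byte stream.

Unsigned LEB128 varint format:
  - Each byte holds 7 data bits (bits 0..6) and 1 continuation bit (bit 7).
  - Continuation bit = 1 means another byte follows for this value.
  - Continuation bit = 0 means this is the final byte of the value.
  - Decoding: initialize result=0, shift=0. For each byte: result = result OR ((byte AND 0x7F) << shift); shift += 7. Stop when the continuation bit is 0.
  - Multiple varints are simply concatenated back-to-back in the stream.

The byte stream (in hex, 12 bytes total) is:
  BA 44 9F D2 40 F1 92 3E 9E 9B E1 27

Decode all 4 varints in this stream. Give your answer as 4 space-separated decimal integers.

Answer: 8762 1059103 1018225 83381662

Derivation:
  byte[0]=0xBA cont=1 payload=0x3A=58: acc |= 58<<0 -> acc=58 shift=7
  byte[1]=0x44 cont=0 payload=0x44=68: acc |= 68<<7 -> acc=8762 shift=14 [end]
Varint 1: bytes[0:2] = BA 44 -> value 8762 (2 byte(s))
  byte[2]=0x9F cont=1 payload=0x1F=31: acc |= 31<<0 -> acc=31 shift=7
  byte[3]=0xD2 cont=1 payload=0x52=82: acc |= 82<<7 -> acc=10527 shift=14
  byte[4]=0x40 cont=0 payload=0x40=64: acc |= 64<<14 -> acc=1059103 shift=21 [end]
Varint 2: bytes[2:5] = 9F D2 40 -> value 1059103 (3 byte(s))
  byte[5]=0xF1 cont=1 payload=0x71=113: acc |= 113<<0 -> acc=113 shift=7
  byte[6]=0x92 cont=1 payload=0x12=18: acc |= 18<<7 -> acc=2417 shift=14
  byte[7]=0x3E cont=0 payload=0x3E=62: acc |= 62<<14 -> acc=1018225 shift=21 [end]
Varint 3: bytes[5:8] = F1 92 3E -> value 1018225 (3 byte(s))
  byte[8]=0x9E cont=1 payload=0x1E=30: acc |= 30<<0 -> acc=30 shift=7
  byte[9]=0x9B cont=1 payload=0x1B=27: acc |= 27<<7 -> acc=3486 shift=14
  byte[10]=0xE1 cont=1 payload=0x61=97: acc |= 97<<14 -> acc=1592734 shift=21
  byte[11]=0x27 cont=0 payload=0x27=39: acc |= 39<<21 -> acc=83381662 shift=28 [end]
Varint 4: bytes[8:12] = 9E 9B E1 27 -> value 83381662 (4 byte(s))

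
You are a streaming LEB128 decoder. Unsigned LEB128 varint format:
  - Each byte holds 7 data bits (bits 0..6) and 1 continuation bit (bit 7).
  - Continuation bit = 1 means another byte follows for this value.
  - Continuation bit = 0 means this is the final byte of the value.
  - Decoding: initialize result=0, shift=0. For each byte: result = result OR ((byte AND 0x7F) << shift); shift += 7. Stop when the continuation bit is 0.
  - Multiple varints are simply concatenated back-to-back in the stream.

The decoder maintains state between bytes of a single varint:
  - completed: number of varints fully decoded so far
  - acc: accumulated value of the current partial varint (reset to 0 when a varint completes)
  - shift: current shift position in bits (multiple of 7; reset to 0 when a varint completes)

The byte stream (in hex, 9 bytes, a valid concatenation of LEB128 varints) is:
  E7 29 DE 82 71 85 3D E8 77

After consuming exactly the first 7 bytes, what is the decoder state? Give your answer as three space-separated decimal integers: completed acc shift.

Answer: 3 0 0

Derivation:
byte[0]=0xE7 cont=1 payload=0x67: acc |= 103<<0 -> completed=0 acc=103 shift=7
byte[1]=0x29 cont=0 payload=0x29: varint #1 complete (value=5351); reset -> completed=1 acc=0 shift=0
byte[2]=0xDE cont=1 payload=0x5E: acc |= 94<<0 -> completed=1 acc=94 shift=7
byte[3]=0x82 cont=1 payload=0x02: acc |= 2<<7 -> completed=1 acc=350 shift=14
byte[4]=0x71 cont=0 payload=0x71: varint #2 complete (value=1851742); reset -> completed=2 acc=0 shift=0
byte[5]=0x85 cont=1 payload=0x05: acc |= 5<<0 -> completed=2 acc=5 shift=7
byte[6]=0x3D cont=0 payload=0x3D: varint #3 complete (value=7813); reset -> completed=3 acc=0 shift=0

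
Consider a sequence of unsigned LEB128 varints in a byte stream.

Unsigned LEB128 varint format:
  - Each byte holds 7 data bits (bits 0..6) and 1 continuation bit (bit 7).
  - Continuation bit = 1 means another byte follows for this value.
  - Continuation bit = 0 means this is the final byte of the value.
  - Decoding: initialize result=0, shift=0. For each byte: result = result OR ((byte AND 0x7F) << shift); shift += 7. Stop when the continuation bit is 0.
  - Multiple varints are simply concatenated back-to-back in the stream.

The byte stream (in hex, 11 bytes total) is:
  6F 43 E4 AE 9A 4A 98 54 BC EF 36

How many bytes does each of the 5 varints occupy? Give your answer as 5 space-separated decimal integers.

Answer: 1 1 4 2 3

Derivation:
  byte[0]=0x6F cont=0 payload=0x6F=111: acc |= 111<<0 -> acc=111 shift=7 [end]
Varint 1: bytes[0:1] = 6F -> value 111 (1 byte(s))
  byte[1]=0x43 cont=0 payload=0x43=67: acc |= 67<<0 -> acc=67 shift=7 [end]
Varint 2: bytes[1:2] = 43 -> value 67 (1 byte(s))
  byte[2]=0xE4 cont=1 payload=0x64=100: acc |= 100<<0 -> acc=100 shift=7
  byte[3]=0xAE cont=1 payload=0x2E=46: acc |= 46<<7 -> acc=5988 shift=14
  byte[4]=0x9A cont=1 payload=0x1A=26: acc |= 26<<14 -> acc=431972 shift=21
  byte[5]=0x4A cont=0 payload=0x4A=74: acc |= 74<<21 -> acc=155621220 shift=28 [end]
Varint 3: bytes[2:6] = E4 AE 9A 4A -> value 155621220 (4 byte(s))
  byte[6]=0x98 cont=1 payload=0x18=24: acc |= 24<<0 -> acc=24 shift=7
  byte[7]=0x54 cont=0 payload=0x54=84: acc |= 84<<7 -> acc=10776 shift=14 [end]
Varint 4: bytes[6:8] = 98 54 -> value 10776 (2 byte(s))
  byte[8]=0xBC cont=1 payload=0x3C=60: acc |= 60<<0 -> acc=60 shift=7
  byte[9]=0xEF cont=1 payload=0x6F=111: acc |= 111<<7 -> acc=14268 shift=14
  byte[10]=0x36 cont=0 payload=0x36=54: acc |= 54<<14 -> acc=899004 shift=21 [end]
Varint 5: bytes[8:11] = BC EF 36 -> value 899004 (3 byte(s))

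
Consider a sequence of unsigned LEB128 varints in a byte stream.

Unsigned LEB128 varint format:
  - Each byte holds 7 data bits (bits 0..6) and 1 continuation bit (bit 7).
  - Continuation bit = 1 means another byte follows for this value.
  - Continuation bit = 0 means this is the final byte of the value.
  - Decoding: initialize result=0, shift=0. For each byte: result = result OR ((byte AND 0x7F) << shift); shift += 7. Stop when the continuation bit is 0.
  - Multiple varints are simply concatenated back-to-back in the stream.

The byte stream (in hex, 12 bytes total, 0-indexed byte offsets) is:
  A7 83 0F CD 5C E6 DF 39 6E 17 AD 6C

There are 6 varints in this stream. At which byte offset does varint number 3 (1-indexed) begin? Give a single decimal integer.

Answer: 5

Derivation:
  byte[0]=0xA7 cont=1 payload=0x27=39: acc |= 39<<0 -> acc=39 shift=7
  byte[1]=0x83 cont=1 payload=0x03=3: acc |= 3<<7 -> acc=423 shift=14
  byte[2]=0x0F cont=0 payload=0x0F=15: acc |= 15<<14 -> acc=246183 shift=21 [end]
Varint 1: bytes[0:3] = A7 83 0F -> value 246183 (3 byte(s))
  byte[3]=0xCD cont=1 payload=0x4D=77: acc |= 77<<0 -> acc=77 shift=7
  byte[4]=0x5C cont=0 payload=0x5C=92: acc |= 92<<7 -> acc=11853 shift=14 [end]
Varint 2: bytes[3:5] = CD 5C -> value 11853 (2 byte(s))
  byte[5]=0xE6 cont=1 payload=0x66=102: acc |= 102<<0 -> acc=102 shift=7
  byte[6]=0xDF cont=1 payload=0x5F=95: acc |= 95<<7 -> acc=12262 shift=14
  byte[7]=0x39 cont=0 payload=0x39=57: acc |= 57<<14 -> acc=946150 shift=21 [end]
Varint 3: bytes[5:8] = E6 DF 39 -> value 946150 (3 byte(s))
  byte[8]=0x6E cont=0 payload=0x6E=110: acc |= 110<<0 -> acc=110 shift=7 [end]
Varint 4: bytes[8:9] = 6E -> value 110 (1 byte(s))
  byte[9]=0x17 cont=0 payload=0x17=23: acc |= 23<<0 -> acc=23 shift=7 [end]
Varint 5: bytes[9:10] = 17 -> value 23 (1 byte(s))
  byte[10]=0xAD cont=1 payload=0x2D=45: acc |= 45<<0 -> acc=45 shift=7
  byte[11]=0x6C cont=0 payload=0x6C=108: acc |= 108<<7 -> acc=13869 shift=14 [end]
Varint 6: bytes[10:12] = AD 6C -> value 13869 (2 byte(s))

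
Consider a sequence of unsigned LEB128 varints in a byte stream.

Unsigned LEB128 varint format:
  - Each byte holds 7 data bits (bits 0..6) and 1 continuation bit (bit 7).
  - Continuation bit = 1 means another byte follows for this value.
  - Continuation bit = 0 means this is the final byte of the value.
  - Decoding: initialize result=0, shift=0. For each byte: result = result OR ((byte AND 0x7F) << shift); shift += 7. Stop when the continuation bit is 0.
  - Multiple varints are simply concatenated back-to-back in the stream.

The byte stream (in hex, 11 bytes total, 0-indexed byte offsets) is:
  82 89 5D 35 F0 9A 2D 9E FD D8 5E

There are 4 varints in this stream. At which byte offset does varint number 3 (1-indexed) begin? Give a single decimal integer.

Answer: 4

Derivation:
  byte[0]=0x82 cont=1 payload=0x02=2: acc |= 2<<0 -> acc=2 shift=7
  byte[1]=0x89 cont=1 payload=0x09=9: acc |= 9<<7 -> acc=1154 shift=14
  byte[2]=0x5D cont=0 payload=0x5D=93: acc |= 93<<14 -> acc=1524866 shift=21 [end]
Varint 1: bytes[0:3] = 82 89 5D -> value 1524866 (3 byte(s))
  byte[3]=0x35 cont=0 payload=0x35=53: acc |= 53<<0 -> acc=53 shift=7 [end]
Varint 2: bytes[3:4] = 35 -> value 53 (1 byte(s))
  byte[4]=0xF0 cont=1 payload=0x70=112: acc |= 112<<0 -> acc=112 shift=7
  byte[5]=0x9A cont=1 payload=0x1A=26: acc |= 26<<7 -> acc=3440 shift=14
  byte[6]=0x2D cont=0 payload=0x2D=45: acc |= 45<<14 -> acc=740720 shift=21 [end]
Varint 3: bytes[4:7] = F0 9A 2D -> value 740720 (3 byte(s))
  byte[7]=0x9E cont=1 payload=0x1E=30: acc |= 30<<0 -> acc=30 shift=7
  byte[8]=0xFD cont=1 payload=0x7D=125: acc |= 125<<7 -> acc=16030 shift=14
  byte[9]=0xD8 cont=1 payload=0x58=88: acc |= 88<<14 -> acc=1457822 shift=21
  byte[10]=0x5E cont=0 payload=0x5E=94: acc |= 94<<21 -> acc=198590110 shift=28 [end]
Varint 4: bytes[7:11] = 9E FD D8 5E -> value 198590110 (4 byte(s))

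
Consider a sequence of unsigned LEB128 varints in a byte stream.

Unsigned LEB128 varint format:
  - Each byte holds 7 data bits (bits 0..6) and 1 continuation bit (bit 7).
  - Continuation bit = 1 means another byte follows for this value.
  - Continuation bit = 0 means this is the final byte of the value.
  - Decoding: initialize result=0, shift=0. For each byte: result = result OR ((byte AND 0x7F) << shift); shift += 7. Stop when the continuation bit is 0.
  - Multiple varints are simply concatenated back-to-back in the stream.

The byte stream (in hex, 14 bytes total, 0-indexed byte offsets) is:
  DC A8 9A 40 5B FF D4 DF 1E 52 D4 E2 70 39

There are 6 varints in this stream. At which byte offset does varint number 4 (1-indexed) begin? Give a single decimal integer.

  byte[0]=0xDC cont=1 payload=0x5C=92: acc |= 92<<0 -> acc=92 shift=7
  byte[1]=0xA8 cont=1 payload=0x28=40: acc |= 40<<7 -> acc=5212 shift=14
  byte[2]=0x9A cont=1 payload=0x1A=26: acc |= 26<<14 -> acc=431196 shift=21
  byte[3]=0x40 cont=0 payload=0x40=64: acc |= 64<<21 -> acc=134648924 shift=28 [end]
Varint 1: bytes[0:4] = DC A8 9A 40 -> value 134648924 (4 byte(s))
  byte[4]=0x5B cont=0 payload=0x5B=91: acc |= 91<<0 -> acc=91 shift=7 [end]
Varint 2: bytes[4:5] = 5B -> value 91 (1 byte(s))
  byte[5]=0xFF cont=1 payload=0x7F=127: acc |= 127<<0 -> acc=127 shift=7
  byte[6]=0xD4 cont=1 payload=0x54=84: acc |= 84<<7 -> acc=10879 shift=14
  byte[7]=0xDF cont=1 payload=0x5F=95: acc |= 95<<14 -> acc=1567359 shift=21
  byte[8]=0x1E cont=0 payload=0x1E=30: acc |= 30<<21 -> acc=64481919 shift=28 [end]
Varint 3: bytes[5:9] = FF D4 DF 1E -> value 64481919 (4 byte(s))
  byte[9]=0x52 cont=0 payload=0x52=82: acc |= 82<<0 -> acc=82 shift=7 [end]
Varint 4: bytes[9:10] = 52 -> value 82 (1 byte(s))
  byte[10]=0xD4 cont=1 payload=0x54=84: acc |= 84<<0 -> acc=84 shift=7
  byte[11]=0xE2 cont=1 payload=0x62=98: acc |= 98<<7 -> acc=12628 shift=14
  byte[12]=0x70 cont=0 payload=0x70=112: acc |= 112<<14 -> acc=1847636 shift=21 [end]
Varint 5: bytes[10:13] = D4 E2 70 -> value 1847636 (3 byte(s))
  byte[13]=0x39 cont=0 payload=0x39=57: acc |= 57<<0 -> acc=57 shift=7 [end]
Varint 6: bytes[13:14] = 39 -> value 57 (1 byte(s))

Answer: 9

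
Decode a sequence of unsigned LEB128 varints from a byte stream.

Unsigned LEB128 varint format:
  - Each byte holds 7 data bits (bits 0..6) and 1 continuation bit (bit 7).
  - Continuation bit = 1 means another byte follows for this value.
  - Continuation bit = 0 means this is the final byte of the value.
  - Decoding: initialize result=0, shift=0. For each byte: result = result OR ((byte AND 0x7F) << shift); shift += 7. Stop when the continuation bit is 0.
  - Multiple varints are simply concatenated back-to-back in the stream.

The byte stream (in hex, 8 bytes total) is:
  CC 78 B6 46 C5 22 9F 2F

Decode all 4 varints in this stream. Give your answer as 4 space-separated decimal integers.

Answer: 15436 9014 4421 6047

Derivation:
  byte[0]=0xCC cont=1 payload=0x4C=76: acc |= 76<<0 -> acc=76 shift=7
  byte[1]=0x78 cont=0 payload=0x78=120: acc |= 120<<7 -> acc=15436 shift=14 [end]
Varint 1: bytes[0:2] = CC 78 -> value 15436 (2 byte(s))
  byte[2]=0xB6 cont=1 payload=0x36=54: acc |= 54<<0 -> acc=54 shift=7
  byte[3]=0x46 cont=0 payload=0x46=70: acc |= 70<<7 -> acc=9014 shift=14 [end]
Varint 2: bytes[2:4] = B6 46 -> value 9014 (2 byte(s))
  byte[4]=0xC5 cont=1 payload=0x45=69: acc |= 69<<0 -> acc=69 shift=7
  byte[5]=0x22 cont=0 payload=0x22=34: acc |= 34<<7 -> acc=4421 shift=14 [end]
Varint 3: bytes[4:6] = C5 22 -> value 4421 (2 byte(s))
  byte[6]=0x9F cont=1 payload=0x1F=31: acc |= 31<<0 -> acc=31 shift=7
  byte[7]=0x2F cont=0 payload=0x2F=47: acc |= 47<<7 -> acc=6047 shift=14 [end]
Varint 4: bytes[6:8] = 9F 2F -> value 6047 (2 byte(s))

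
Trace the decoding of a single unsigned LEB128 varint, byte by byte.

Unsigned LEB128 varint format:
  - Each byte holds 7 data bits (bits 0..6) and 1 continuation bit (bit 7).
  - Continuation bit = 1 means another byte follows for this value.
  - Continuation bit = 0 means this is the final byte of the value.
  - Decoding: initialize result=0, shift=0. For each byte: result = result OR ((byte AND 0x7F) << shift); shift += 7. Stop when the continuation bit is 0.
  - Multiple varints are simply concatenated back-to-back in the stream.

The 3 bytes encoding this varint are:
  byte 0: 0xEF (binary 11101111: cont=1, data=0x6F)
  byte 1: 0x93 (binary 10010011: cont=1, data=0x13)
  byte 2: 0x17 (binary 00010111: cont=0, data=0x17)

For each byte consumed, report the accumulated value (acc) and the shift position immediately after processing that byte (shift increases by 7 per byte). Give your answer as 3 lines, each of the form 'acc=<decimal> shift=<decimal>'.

byte 0=0xEF: payload=0x6F=111, contrib = 111<<0 = 111; acc -> 111, shift -> 7
byte 1=0x93: payload=0x13=19, contrib = 19<<7 = 2432; acc -> 2543, shift -> 14
byte 2=0x17: payload=0x17=23, contrib = 23<<14 = 376832; acc -> 379375, shift -> 21

Answer: acc=111 shift=7
acc=2543 shift=14
acc=379375 shift=21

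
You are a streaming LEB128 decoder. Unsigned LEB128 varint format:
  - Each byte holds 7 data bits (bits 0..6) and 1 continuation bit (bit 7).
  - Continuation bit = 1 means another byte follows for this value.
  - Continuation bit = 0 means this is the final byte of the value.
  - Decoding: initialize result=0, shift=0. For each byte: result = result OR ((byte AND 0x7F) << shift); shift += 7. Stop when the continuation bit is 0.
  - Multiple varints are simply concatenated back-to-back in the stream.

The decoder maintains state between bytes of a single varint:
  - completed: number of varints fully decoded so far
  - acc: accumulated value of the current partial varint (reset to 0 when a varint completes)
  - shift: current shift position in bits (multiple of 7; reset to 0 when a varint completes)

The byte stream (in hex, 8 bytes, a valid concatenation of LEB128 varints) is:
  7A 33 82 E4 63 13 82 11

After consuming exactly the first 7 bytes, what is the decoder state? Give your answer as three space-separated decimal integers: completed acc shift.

Answer: 4 2 7

Derivation:
byte[0]=0x7A cont=0 payload=0x7A: varint #1 complete (value=122); reset -> completed=1 acc=0 shift=0
byte[1]=0x33 cont=0 payload=0x33: varint #2 complete (value=51); reset -> completed=2 acc=0 shift=0
byte[2]=0x82 cont=1 payload=0x02: acc |= 2<<0 -> completed=2 acc=2 shift=7
byte[3]=0xE4 cont=1 payload=0x64: acc |= 100<<7 -> completed=2 acc=12802 shift=14
byte[4]=0x63 cont=0 payload=0x63: varint #3 complete (value=1634818); reset -> completed=3 acc=0 shift=0
byte[5]=0x13 cont=0 payload=0x13: varint #4 complete (value=19); reset -> completed=4 acc=0 shift=0
byte[6]=0x82 cont=1 payload=0x02: acc |= 2<<0 -> completed=4 acc=2 shift=7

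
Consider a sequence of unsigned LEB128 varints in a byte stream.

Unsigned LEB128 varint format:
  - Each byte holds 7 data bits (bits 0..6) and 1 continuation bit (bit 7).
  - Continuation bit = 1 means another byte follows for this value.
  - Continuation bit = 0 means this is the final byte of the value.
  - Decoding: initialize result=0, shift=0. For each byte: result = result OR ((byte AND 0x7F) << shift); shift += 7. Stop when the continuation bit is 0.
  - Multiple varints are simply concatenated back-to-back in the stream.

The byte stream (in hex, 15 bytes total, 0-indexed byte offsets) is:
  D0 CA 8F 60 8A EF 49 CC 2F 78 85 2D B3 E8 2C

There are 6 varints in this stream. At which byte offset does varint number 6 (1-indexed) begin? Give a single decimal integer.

  byte[0]=0xD0 cont=1 payload=0x50=80: acc |= 80<<0 -> acc=80 shift=7
  byte[1]=0xCA cont=1 payload=0x4A=74: acc |= 74<<7 -> acc=9552 shift=14
  byte[2]=0x8F cont=1 payload=0x0F=15: acc |= 15<<14 -> acc=255312 shift=21
  byte[3]=0x60 cont=0 payload=0x60=96: acc |= 96<<21 -> acc=201581904 shift=28 [end]
Varint 1: bytes[0:4] = D0 CA 8F 60 -> value 201581904 (4 byte(s))
  byte[4]=0x8A cont=1 payload=0x0A=10: acc |= 10<<0 -> acc=10 shift=7
  byte[5]=0xEF cont=1 payload=0x6F=111: acc |= 111<<7 -> acc=14218 shift=14
  byte[6]=0x49 cont=0 payload=0x49=73: acc |= 73<<14 -> acc=1210250 shift=21 [end]
Varint 2: bytes[4:7] = 8A EF 49 -> value 1210250 (3 byte(s))
  byte[7]=0xCC cont=1 payload=0x4C=76: acc |= 76<<0 -> acc=76 shift=7
  byte[8]=0x2F cont=0 payload=0x2F=47: acc |= 47<<7 -> acc=6092 shift=14 [end]
Varint 3: bytes[7:9] = CC 2F -> value 6092 (2 byte(s))
  byte[9]=0x78 cont=0 payload=0x78=120: acc |= 120<<0 -> acc=120 shift=7 [end]
Varint 4: bytes[9:10] = 78 -> value 120 (1 byte(s))
  byte[10]=0x85 cont=1 payload=0x05=5: acc |= 5<<0 -> acc=5 shift=7
  byte[11]=0x2D cont=0 payload=0x2D=45: acc |= 45<<7 -> acc=5765 shift=14 [end]
Varint 5: bytes[10:12] = 85 2D -> value 5765 (2 byte(s))
  byte[12]=0xB3 cont=1 payload=0x33=51: acc |= 51<<0 -> acc=51 shift=7
  byte[13]=0xE8 cont=1 payload=0x68=104: acc |= 104<<7 -> acc=13363 shift=14
  byte[14]=0x2C cont=0 payload=0x2C=44: acc |= 44<<14 -> acc=734259 shift=21 [end]
Varint 6: bytes[12:15] = B3 E8 2C -> value 734259 (3 byte(s))

Answer: 12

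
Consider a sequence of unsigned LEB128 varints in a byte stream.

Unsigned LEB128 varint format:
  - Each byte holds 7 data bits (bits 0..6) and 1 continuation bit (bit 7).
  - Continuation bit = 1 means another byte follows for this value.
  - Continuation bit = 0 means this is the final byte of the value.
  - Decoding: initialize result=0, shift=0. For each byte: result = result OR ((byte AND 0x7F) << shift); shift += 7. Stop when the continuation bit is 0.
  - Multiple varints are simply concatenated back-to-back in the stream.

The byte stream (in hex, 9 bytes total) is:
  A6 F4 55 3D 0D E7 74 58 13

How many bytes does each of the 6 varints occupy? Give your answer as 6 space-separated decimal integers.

  byte[0]=0xA6 cont=1 payload=0x26=38: acc |= 38<<0 -> acc=38 shift=7
  byte[1]=0xF4 cont=1 payload=0x74=116: acc |= 116<<7 -> acc=14886 shift=14
  byte[2]=0x55 cont=0 payload=0x55=85: acc |= 85<<14 -> acc=1407526 shift=21 [end]
Varint 1: bytes[0:3] = A6 F4 55 -> value 1407526 (3 byte(s))
  byte[3]=0x3D cont=0 payload=0x3D=61: acc |= 61<<0 -> acc=61 shift=7 [end]
Varint 2: bytes[3:4] = 3D -> value 61 (1 byte(s))
  byte[4]=0x0D cont=0 payload=0x0D=13: acc |= 13<<0 -> acc=13 shift=7 [end]
Varint 3: bytes[4:5] = 0D -> value 13 (1 byte(s))
  byte[5]=0xE7 cont=1 payload=0x67=103: acc |= 103<<0 -> acc=103 shift=7
  byte[6]=0x74 cont=0 payload=0x74=116: acc |= 116<<7 -> acc=14951 shift=14 [end]
Varint 4: bytes[5:7] = E7 74 -> value 14951 (2 byte(s))
  byte[7]=0x58 cont=0 payload=0x58=88: acc |= 88<<0 -> acc=88 shift=7 [end]
Varint 5: bytes[7:8] = 58 -> value 88 (1 byte(s))
  byte[8]=0x13 cont=0 payload=0x13=19: acc |= 19<<0 -> acc=19 shift=7 [end]
Varint 6: bytes[8:9] = 13 -> value 19 (1 byte(s))

Answer: 3 1 1 2 1 1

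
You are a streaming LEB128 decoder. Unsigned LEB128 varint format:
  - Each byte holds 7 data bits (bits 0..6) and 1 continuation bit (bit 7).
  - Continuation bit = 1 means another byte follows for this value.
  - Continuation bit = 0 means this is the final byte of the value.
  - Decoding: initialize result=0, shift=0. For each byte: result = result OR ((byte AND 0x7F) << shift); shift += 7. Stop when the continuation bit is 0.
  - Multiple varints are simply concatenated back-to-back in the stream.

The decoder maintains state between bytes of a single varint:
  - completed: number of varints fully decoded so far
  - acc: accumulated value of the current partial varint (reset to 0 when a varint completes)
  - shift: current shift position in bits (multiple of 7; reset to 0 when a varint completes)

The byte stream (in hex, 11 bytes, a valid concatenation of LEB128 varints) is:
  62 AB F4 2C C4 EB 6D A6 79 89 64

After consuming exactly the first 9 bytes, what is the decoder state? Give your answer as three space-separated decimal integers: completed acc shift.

Answer: 4 0 0

Derivation:
byte[0]=0x62 cont=0 payload=0x62: varint #1 complete (value=98); reset -> completed=1 acc=0 shift=0
byte[1]=0xAB cont=1 payload=0x2B: acc |= 43<<0 -> completed=1 acc=43 shift=7
byte[2]=0xF4 cont=1 payload=0x74: acc |= 116<<7 -> completed=1 acc=14891 shift=14
byte[3]=0x2C cont=0 payload=0x2C: varint #2 complete (value=735787); reset -> completed=2 acc=0 shift=0
byte[4]=0xC4 cont=1 payload=0x44: acc |= 68<<0 -> completed=2 acc=68 shift=7
byte[5]=0xEB cont=1 payload=0x6B: acc |= 107<<7 -> completed=2 acc=13764 shift=14
byte[6]=0x6D cont=0 payload=0x6D: varint #3 complete (value=1799620); reset -> completed=3 acc=0 shift=0
byte[7]=0xA6 cont=1 payload=0x26: acc |= 38<<0 -> completed=3 acc=38 shift=7
byte[8]=0x79 cont=0 payload=0x79: varint #4 complete (value=15526); reset -> completed=4 acc=0 shift=0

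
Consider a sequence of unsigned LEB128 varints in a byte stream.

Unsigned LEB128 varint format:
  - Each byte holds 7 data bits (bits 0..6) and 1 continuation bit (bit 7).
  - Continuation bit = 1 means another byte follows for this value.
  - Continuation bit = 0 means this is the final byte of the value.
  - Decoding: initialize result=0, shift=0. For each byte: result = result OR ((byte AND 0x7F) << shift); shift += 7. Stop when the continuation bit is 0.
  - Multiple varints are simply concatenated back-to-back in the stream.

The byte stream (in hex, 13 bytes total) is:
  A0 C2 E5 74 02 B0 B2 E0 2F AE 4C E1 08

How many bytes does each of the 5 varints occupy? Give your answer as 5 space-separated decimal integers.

  byte[0]=0xA0 cont=1 payload=0x20=32: acc |= 32<<0 -> acc=32 shift=7
  byte[1]=0xC2 cont=1 payload=0x42=66: acc |= 66<<7 -> acc=8480 shift=14
  byte[2]=0xE5 cont=1 payload=0x65=101: acc |= 101<<14 -> acc=1663264 shift=21
  byte[3]=0x74 cont=0 payload=0x74=116: acc |= 116<<21 -> acc=244932896 shift=28 [end]
Varint 1: bytes[0:4] = A0 C2 E5 74 -> value 244932896 (4 byte(s))
  byte[4]=0x02 cont=0 payload=0x02=2: acc |= 2<<0 -> acc=2 shift=7 [end]
Varint 2: bytes[4:5] = 02 -> value 2 (1 byte(s))
  byte[5]=0xB0 cont=1 payload=0x30=48: acc |= 48<<0 -> acc=48 shift=7
  byte[6]=0xB2 cont=1 payload=0x32=50: acc |= 50<<7 -> acc=6448 shift=14
  byte[7]=0xE0 cont=1 payload=0x60=96: acc |= 96<<14 -> acc=1579312 shift=21
  byte[8]=0x2F cont=0 payload=0x2F=47: acc |= 47<<21 -> acc=100145456 shift=28 [end]
Varint 3: bytes[5:9] = B0 B2 E0 2F -> value 100145456 (4 byte(s))
  byte[9]=0xAE cont=1 payload=0x2E=46: acc |= 46<<0 -> acc=46 shift=7
  byte[10]=0x4C cont=0 payload=0x4C=76: acc |= 76<<7 -> acc=9774 shift=14 [end]
Varint 4: bytes[9:11] = AE 4C -> value 9774 (2 byte(s))
  byte[11]=0xE1 cont=1 payload=0x61=97: acc |= 97<<0 -> acc=97 shift=7
  byte[12]=0x08 cont=0 payload=0x08=8: acc |= 8<<7 -> acc=1121 shift=14 [end]
Varint 5: bytes[11:13] = E1 08 -> value 1121 (2 byte(s))

Answer: 4 1 4 2 2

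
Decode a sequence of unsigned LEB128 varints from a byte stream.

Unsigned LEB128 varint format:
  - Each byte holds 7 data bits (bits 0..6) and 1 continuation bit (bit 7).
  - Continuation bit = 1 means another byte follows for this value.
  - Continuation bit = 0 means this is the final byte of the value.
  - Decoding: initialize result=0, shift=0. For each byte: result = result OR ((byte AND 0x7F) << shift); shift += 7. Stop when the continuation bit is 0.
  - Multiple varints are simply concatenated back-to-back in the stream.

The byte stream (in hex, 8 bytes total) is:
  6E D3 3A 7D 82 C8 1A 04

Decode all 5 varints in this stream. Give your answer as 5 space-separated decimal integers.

Answer: 110 7507 125 435202 4

Derivation:
  byte[0]=0x6E cont=0 payload=0x6E=110: acc |= 110<<0 -> acc=110 shift=7 [end]
Varint 1: bytes[0:1] = 6E -> value 110 (1 byte(s))
  byte[1]=0xD3 cont=1 payload=0x53=83: acc |= 83<<0 -> acc=83 shift=7
  byte[2]=0x3A cont=0 payload=0x3A=58: acc |= 58<<7 -> acc=7507 shift=14 [end]
Varint 2: bytes[1:3] = D3 3A -> value 7507 (2 byte(s))
  byte[3]=0x7D cont=0 payload=0x7D=125: acc |= 125<<0 -> acc=125 shift=7 [end]
Varint 3: bytes[3:4] = 7D -> value 125 (1 byte(s))
  byte[4]=0x82 cont=1 payload=0x02=2: acc |= 2<<0 -> acc=2 shift=7
  byte[5]=0xC8 cont=1 payload=0x48=72: acc |= 72<<7 -> acc=9218 shift=14
  byte[6]=0x1A cont=0 payload=0x1A=26: acc |= 26<<14 -> acc=435202 shift=21 [end]
Varint 4: bytes[4:7] = 82 C8 1A -> value 435202 (3 byte(s))
  byte[7]=0x04 cont=0 payload=0x04=4: acc |= 4<<0 -> acc=4 shift=7 [end]
Varint 5: bytes[7:8] = 04 -> value 4 (1 byte(s))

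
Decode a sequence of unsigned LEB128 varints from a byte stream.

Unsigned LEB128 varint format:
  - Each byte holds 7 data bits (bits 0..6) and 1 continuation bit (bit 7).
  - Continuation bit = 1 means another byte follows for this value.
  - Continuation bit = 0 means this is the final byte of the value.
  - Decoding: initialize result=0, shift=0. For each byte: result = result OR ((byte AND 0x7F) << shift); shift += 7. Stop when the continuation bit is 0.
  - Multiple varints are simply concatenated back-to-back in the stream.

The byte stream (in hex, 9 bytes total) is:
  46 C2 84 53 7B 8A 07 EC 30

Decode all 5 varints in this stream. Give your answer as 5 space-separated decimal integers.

Answer: 70 1360450 123 906 6252

Derivation:
  byte[0]=0x46 cont=0 payload=0x46=70: acc |= 70<<0 -> acc=70 shift=7 [end]
Varint 1: bytes[0:1] = 46 -> value 70 (1 byte(s))
  byte[1]=0xC2 cont=1 payload=0x42=66: acc |= 66<<0 -> acc=66 shift=7
  byte[2]=0x84 cont=1 payload=0x04=4: acc |= 4<<7 -> acc=578 shift=14
  byte[3]=0x53 cont=0 payload=0x53=83: acc |= 83<<14 -> acc=1360450 shift=21 [end]
Varint 2: bytes[1:4] = C2 84 53 -> value 1360450 (3 byte(s))
  byte[4]=0x7B cont=0 payload=0x7B=123: acc |= 123<<0 -> acc=123 shift=7 [end]
Varint 3: bytes[4:5] = 7B -> value 123 (1 byte(s))
  byte[5]=0x8A cont=1 payload=0x0A=10: acc |= 10<<0 -> acc=10 shift=7
  byte[6]=0x07 cont=0 payload=0x07=7: acc |= 7<<7 -> acc=906 shift=14 [end]
Varint 4: bytes[5:7] = 8A 07 -> value 906 (2 byte(s))
  byte[7]=0xEC cont=1 payload=0x6C=108: acc |= 108<<0 -> acc=108 shift=7
  byte[8]=0x30 cont=0 payload=0x30=48: acc |= 48<<7 -> acc=6252 shift=14 [end]
Varint 5: bytes[7:9] = EC 30 -> value 6252 (2 byte(s))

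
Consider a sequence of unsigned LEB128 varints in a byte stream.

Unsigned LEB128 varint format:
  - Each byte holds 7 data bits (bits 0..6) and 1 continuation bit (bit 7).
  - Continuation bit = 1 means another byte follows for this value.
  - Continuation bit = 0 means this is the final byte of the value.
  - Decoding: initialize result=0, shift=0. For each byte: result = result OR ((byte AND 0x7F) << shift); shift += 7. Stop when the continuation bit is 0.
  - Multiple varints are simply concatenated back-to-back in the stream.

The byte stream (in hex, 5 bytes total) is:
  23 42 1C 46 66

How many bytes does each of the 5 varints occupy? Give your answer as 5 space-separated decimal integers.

  byte[0]=0x23 cont=0 payload=0x23=35: acc |= 35<<0 -> acc=35 shift=7 [end]
Varint 1: bytes[0:1] = 23 -> value 35 (1 byte(s))
  byte[1]=0x42 cont=0 payload=0x42=66: acc |= 66<<0 -> acc=66 shift=7 [end]
Varint 2: bytes[1:2] = 42 -> value 66 (1 byte(s))
  byte[2]=0x1C cont=0 payload=0x1C=28: acc |= 28<<0 -> acc=28 shift=7 [end]
Varint 3: bytes[2:3] = 1C -> value 28 (1 byte(s))
  byte[3]=0x46 cont=0 payload=0x46=70: acc |= 70<<0 -> acc=70 shift=7 [end]
Varint 4: bytes[3:4] = 46 -> value 70 (1 byte(s))
  byte[4]=0x66 cont=0 payload=0x66=102: acc |= 102<<0 -> acc=102 shift=7 [end]
Varint 5: bytes[4:5] = 66 -> value 102 (1 byte(s))

Answer: 1 1 1 1 1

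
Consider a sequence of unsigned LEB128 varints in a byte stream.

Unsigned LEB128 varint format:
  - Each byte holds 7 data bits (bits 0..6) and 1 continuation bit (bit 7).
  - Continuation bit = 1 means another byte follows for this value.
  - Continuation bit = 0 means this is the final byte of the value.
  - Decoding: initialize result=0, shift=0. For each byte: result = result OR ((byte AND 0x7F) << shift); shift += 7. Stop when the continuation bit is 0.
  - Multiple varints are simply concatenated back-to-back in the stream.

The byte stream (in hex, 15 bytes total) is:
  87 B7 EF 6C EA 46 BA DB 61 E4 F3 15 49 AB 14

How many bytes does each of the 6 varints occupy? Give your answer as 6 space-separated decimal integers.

Answer: 4 2 3 3 1 2

Derivation:
  byte[0]=0x87 cont=1 payload=0x07=7: acc |= 7<<0 -> acc=7 shift=7
  byte[1]=0xB7 cont=1 payload=0x37=55: acc |= 55<<7 -> acc=7047 shift=14
  byte[2]=0xEF cont=1 payload=0x6F=111: acc |= 111<<14 -> acc=1825671 shift=21
  byte[3]=0x6C cont=0 payload=0x6C=108: acc |= 108<<21 -> acc=228318087 shift=28 [end]
Varint 1: bytes[0:4] = 87 B7 EF 6C -> value 228318087 (4 byte(s))
  byte[4]=0xEA cont=1 payload=0x6A=106: acc |= 106<<0 -> acc=106 shift=7
  byte[5]=0x46 cont=0 payload=0x46=70: acc |= 70<<7 -> acc=9066 shift=14 [end]
Varint 2: bytes[4:6] = EA 46 -> value 9066 (2 byte(s))
  byte[6]=0xBA cont=1 payload=0x3A=58: acc |= 58<<0 -> acc=58 shift=7
  byte[7]=0xDB cont=1 payload=0x5B=91: acc |= 91<<7 -> acc=11706 shift=14
  byte[8]=0x61 cont=0 payload=0x61=97: acc |= 97<<14 -> acc=1600954 shift=21 [end]
Varint 3: bytes[6:9] = BA DB 61 -> value 1600954 (3 byte(s))
  byte[9]=0xE4 cont=1 payload=0x64=100: acc |= 100<<0 -> acc=100 shift=7
  byte[10]=0xF3 cont=1 payload=0x73=115: acc |= 115<<7 -> acc=14820 shift=14
  byte[11]=0x15 cont=0 payload=0x15=21: acc |= 21<<14 -> acc=358884 shift=21 [end]
Varint 4: bytes[9:12] = E4 F3 15 -> value 358884 (3 byte(s))
  byte[12]=0x49 cont=0 payload=0x49=73: acc |= 73<<0 -> acc=73 shift=7 [end]
Varint 5: bytes[12:13] = 49 -> value 73 (1 byte(s))
  byte[13]=0xAB cont=1 payload=0x2B=43: acc |= 43<<0 -> acc=43 shift=7
  byte[14]=0x14 cont=0 payload=0x14=20: acc |= 20<<7 -> acc=2603 shift=14 [end]
Varint 6: bytes[13:15] = AB 14 -> value 2603 (2 byte(s))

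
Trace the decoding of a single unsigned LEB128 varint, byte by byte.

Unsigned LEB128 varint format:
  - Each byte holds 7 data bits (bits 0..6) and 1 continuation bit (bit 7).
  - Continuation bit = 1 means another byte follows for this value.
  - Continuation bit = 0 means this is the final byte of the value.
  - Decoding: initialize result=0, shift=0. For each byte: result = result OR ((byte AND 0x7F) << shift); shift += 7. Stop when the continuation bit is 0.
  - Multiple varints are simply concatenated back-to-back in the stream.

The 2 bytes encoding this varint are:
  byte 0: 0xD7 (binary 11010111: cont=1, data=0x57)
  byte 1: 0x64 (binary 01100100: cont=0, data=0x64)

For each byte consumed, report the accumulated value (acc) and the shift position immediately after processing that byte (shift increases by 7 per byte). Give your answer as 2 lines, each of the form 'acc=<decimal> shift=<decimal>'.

byte 0=0xD7: payload=0x57=87, contrib = 87<<0 = 87; acc -> 87, shift -> 7
byte 1=0x64: payload=0x64=100, contrib = 100<<7 = 12800; acc -> 12887, shift -> 14

Answer: acc=87 shift=7
acc=12887 shift=14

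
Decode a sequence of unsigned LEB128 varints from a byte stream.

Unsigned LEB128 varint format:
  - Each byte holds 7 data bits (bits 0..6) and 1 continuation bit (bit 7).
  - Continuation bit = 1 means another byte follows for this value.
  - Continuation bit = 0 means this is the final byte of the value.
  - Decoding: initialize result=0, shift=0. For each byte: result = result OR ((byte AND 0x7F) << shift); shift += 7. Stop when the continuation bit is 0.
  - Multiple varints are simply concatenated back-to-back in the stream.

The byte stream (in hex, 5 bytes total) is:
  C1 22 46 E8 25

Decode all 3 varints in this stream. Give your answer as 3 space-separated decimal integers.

  byte[0]=0xC1 cont=1 payload=0x41=65: acc |= 65<<0 -> acc=65 shift=7
  byte[1]=0x22 cont=0 payload=0x22=34: acc |= 34<<7 -> acc=4417 shift=14 [end]
Varint 1: bytes[0:2] = C1 22 -> value 4417 (2 byte(s))
  byte[2]=0x46 cont=0 payload=0x46=70: acc |= 70<<0 -> acc=70 shift=7 [end]
Varint 2: bytes[2:3] = 46 -> value 70 (1 byte(s))
  byte[3]=0xE8 cont=1 payload=0x68=104: acc |= 104<<0 -> acc=104 shift=7
  byte[4]=0x25 cont=0 payload=0x25=37: acc |= 37<<7 -> acc=4840 shift=14 [end]
Varint 3: bytes[3:5] = E8 25 -> value 4840 (2 byte(s))

Answer: 4417 70 4840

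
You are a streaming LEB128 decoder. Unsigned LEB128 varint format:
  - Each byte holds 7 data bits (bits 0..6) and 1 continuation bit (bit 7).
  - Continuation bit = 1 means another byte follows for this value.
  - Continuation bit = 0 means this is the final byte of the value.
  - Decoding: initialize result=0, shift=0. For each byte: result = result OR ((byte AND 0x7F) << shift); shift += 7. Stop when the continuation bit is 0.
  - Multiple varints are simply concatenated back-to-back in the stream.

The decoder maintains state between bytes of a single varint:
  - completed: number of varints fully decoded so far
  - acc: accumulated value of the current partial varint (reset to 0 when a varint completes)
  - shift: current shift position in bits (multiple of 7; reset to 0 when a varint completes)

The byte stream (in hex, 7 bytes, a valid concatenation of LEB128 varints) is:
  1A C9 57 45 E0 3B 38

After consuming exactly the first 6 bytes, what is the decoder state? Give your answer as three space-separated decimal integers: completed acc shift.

byte[0]=0x1A cont=0 payload=0x1A: varint #1 complete (value=26); reset -> completed=1 acc=0 shift=0
byte[1]=0xC9 cont=1 payload=0x49: acc |= 73<<0 -> completed=1 acc=73 shift=7
byte[2]=0x57 cont=0 payload=0x57: varint #2 complete (value=11209); reset -> completed=2 acc=0 shift=0
byte[3]=0x45 cont=0 payload=0x45: varint #3 complete (value=69); reset -> completed=3 acc=0 shift=0
byte[4]=0xE0 cont=1 payload=0x60: acc |= 96<<0 -> completed=3 acc=96 shift=7
byte[5]=0x3B cont=0 payload=0x3B: varint #4 complete (value=7648); reset -> completed=4 acc=0 shift=0

Answer: 4 0 0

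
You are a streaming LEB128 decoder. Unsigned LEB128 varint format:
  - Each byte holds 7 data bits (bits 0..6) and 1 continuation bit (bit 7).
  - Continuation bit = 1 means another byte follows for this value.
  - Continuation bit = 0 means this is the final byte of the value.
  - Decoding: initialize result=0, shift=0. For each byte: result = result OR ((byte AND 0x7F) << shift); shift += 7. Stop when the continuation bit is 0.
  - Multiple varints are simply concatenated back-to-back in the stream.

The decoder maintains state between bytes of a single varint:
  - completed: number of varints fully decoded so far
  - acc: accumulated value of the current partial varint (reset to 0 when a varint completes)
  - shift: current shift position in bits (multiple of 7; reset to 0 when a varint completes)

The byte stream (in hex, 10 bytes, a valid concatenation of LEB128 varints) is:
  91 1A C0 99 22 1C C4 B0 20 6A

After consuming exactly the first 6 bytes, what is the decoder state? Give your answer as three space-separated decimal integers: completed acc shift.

byte[0]=0x91 cont=1 payload=0x11: acc |= 17<<0 -> completed=0 acc=17 shift=7
byte[1]=0x1A cont=0 payload=0x1A: varint #1 complete (value=3345); reset -> completed=1 acc=0 shift=0
byte[2]=0xC0 cont=1 payload=0x40: acc |= 64<<0 -> completed=1 acc=64 shift=7
byte[3]=0x99 cont=1 payload=0x19: acc |= 25<<7 -> completed=1 acc=3264 shift=14
byte[4]=0x22 cont=0 payload=0x22: varint #2 complete (value=560320); reset -> completed=2 acc=0 shift=0
byte[5]=0x1C cont=0 payload=0x1C: varint #3 complete (value=28); reset -> completed=3 acc=0 shift=0

Answer: 3 0 0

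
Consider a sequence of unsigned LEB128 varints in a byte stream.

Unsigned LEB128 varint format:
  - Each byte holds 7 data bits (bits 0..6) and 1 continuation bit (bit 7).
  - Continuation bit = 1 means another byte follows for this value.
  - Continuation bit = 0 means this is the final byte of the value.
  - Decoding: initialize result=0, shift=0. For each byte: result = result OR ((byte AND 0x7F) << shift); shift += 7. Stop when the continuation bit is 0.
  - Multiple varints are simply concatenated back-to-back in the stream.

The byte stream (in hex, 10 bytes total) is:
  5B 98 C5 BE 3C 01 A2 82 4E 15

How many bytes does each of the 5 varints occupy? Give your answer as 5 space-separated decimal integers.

  byte[0]=0x5B cont=0 payload=0x5B=91: acc |= 91<<0 -> acc=91 shift=7 [end]
Varint 1: bytes[0:1] = 5B -> value 91 (1 byte(s))
  byte[1]=0x98 cont=1 payload=0x18=24: acc |= 24<<0 -> acc=24 shift=7
  byte[2]=0xC5 cont=1 payload=0x45=69: acc |= 69<<7 -> acc=8856 shift=14
  byte[3]=0xBE cont=1 payload=0x3E=62: acc |= 62<<14 -> acc=1024664 shift=21
  byte[4]=0x3C cont=0 payload=0x3C=60: acc |= 60<<21 -> acc=126853784 shift=28 [end]
Varint 2: bytes[1:5] = 98 C5 BE 3C -> value 126853784 (4 byte(s))
  byte[5]=0x01 cont=0 payload=0x01=1: acc |= 1<<0 -> acc=1 shift=7 [end]
Varint 3: bytes[5:6] = 01 -> value 1 (1 byte(s))
  byte[6]=0xA2 cont=1 payload=0x22=34: acc |= 34<<0 -> acc=34 shift=7
  byte[7]=0x82 cont=1 payload=0x02=2: acc |= 2<<7 -> acc=290 shift=14
  byte[8]=0x4E cont=0 payload=0x4E=78: acc |= 78<<14 -> acc=1278242 shift=21 [end]
Varint 4: bytes[6:9] = A2 82 4E -> value 1278242 (3 byte(s))
  byte[9]=0x15 cont=0 payload=0x15=21: acc |= 21<<0 -> acc=21 shift=7 [end]
Varint 5: bytes[9:10] = 15 -> value 21 (1 byte(s))

Answer: 1 4 1 3 1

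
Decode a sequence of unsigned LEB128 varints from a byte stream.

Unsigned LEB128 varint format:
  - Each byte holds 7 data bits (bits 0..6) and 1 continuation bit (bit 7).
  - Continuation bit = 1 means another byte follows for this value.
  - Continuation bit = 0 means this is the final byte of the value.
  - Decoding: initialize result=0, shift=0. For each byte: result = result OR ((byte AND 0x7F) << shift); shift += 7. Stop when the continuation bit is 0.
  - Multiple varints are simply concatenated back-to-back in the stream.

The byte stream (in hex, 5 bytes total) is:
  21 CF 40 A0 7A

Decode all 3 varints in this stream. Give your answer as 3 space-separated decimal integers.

Answer: 33 8271 15648

Derivation:
  byte[0]=0x21 cont=0 payload=0x21=33: acc |= 33<<0 -> acc=33 shift=7 [end]
Varint 1: bytes[0:1] = 21 -> value 33 (1 byte(s))
  byte[1]=0xCF cont=1 payload=0x4F=79: acc |= 79<<0 -> acc=79 shift=7
  byte[2]=0x40 cont=0 payload=0x40=64: acc |= 64<<7 -> acc=8271 shift=14 [end]
Varint 2: bytes[1:3] = CF 40 -> value 8271 (2 byte(s))
  byte[3]=0xA0 cont=1 payload=0x20=32: acc |= 32<<0 -> acc=32 shift=7
  byte[4]=0x7A cont=0 payload=0x7A=122: acc |= 122<<7 -> acc=15648 shift=14 [end]
Varint 3: bytes[3:5] = A0 7A -> value 15648 (2 byte(s))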